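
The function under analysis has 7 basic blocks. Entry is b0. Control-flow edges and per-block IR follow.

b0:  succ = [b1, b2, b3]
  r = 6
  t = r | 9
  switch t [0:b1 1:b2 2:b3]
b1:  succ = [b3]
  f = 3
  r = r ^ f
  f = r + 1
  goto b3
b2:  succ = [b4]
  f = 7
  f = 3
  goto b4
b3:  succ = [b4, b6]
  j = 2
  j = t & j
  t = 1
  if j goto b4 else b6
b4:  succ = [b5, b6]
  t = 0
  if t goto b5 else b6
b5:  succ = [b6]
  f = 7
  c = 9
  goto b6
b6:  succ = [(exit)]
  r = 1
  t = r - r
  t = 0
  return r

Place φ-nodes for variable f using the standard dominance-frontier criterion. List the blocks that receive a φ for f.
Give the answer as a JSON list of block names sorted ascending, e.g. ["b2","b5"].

Answer: ["b3", "b4", "b6"]

Working:
idom tree: b1←b0 b2←b0 b3←b0 b4←b0 b5←b4 b6←b0
Dom∩ at merges:
  b3: preds {b0,b1}: {b0} ∩ {b0,b1} = {b0}; idom=b0
  b4: preds {b2,b3}: {b0,b2} ∩ {b0,b3} = {b0}; idom=b0
  b6: preds {b3,b4,b5}: {b0,b3} ∩ {b0,b4} ∩ {b0,b4,b5} = {b0}; idom=b0

DF walk-up:
  b3←b0: walk · to b0
  b3←b1: walk b1 to b0
  b4←b2: walk b2 to b0
  b4←b3: walk b3 to b0
  b6←b3: walk b3 to b0
  b6←b4: walk b4 to b0
  b6←b5: walk b5→b4 to b0
  b0 → ∅
  b1 → {b3}
  b2 → {b4}
  b3 → {b4,b6}
  b4 → {b6}
  b5 → {b6}
  b6 → ∅

φ for f: defs {b1,b2,b5}
  DF⁺ = {b3,b4,b6}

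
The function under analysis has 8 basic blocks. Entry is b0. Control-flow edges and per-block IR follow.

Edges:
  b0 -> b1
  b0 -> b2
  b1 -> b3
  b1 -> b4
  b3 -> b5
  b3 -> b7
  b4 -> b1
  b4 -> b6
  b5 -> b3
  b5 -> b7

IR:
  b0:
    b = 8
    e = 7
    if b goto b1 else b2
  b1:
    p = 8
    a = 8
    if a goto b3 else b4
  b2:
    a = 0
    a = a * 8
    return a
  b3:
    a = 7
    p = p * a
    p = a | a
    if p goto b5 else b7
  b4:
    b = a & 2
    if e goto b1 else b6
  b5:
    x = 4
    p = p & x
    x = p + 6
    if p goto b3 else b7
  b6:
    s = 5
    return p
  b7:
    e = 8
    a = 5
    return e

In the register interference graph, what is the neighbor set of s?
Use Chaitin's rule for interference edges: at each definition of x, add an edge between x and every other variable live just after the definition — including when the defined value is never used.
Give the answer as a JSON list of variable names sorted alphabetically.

Per-block:
  b0: {b,e} / ∅
  b1: {a,p} / ∅
  b2: {a} / ∅
  b3: {a,p} / {p}
  b4: {b} / {a,e}
  b5: {p,x} / {p}
  b6: {s} / {p}
  b7: {a,e} / ∅

Live sets:
  b0: in=∅ out={e}
  b1: in={e} out={a,e,p}
  b2: in=∅ out=∅
  b3: in={p} out={p}
  b4: in={a,e,p} out={e,p}
  b5: in={p} out={p}
  b6: in={p} out=∅
  b7: in=∅ out=∅

Interference:
  a — {e,p}
  b — {e,p}
  e — {a,b,p}
  p — {a,b,e,s,x}
  s — {p}
  x — {p}

N(s) = ["p"]

Answer: ["p"]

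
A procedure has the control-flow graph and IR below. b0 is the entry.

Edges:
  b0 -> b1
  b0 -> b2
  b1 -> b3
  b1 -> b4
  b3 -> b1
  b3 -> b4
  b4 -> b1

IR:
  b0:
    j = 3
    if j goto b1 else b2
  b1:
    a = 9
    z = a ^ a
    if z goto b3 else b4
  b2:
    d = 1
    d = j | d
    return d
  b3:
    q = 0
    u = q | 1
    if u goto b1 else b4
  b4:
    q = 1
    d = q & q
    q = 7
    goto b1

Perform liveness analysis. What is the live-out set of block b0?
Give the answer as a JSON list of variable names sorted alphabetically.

Block summaries:
  b0: def={j} ue=∅
  b1: def={a,z} ue=∅
  b2: def={d} ue={j}
  b3: def={q,u} ue=∅
  b4: def={d,q} ue=∅

Backward fixpoint:
  b0 li=∅ lo={j}
  b1 li=∅ lo=∅
  b2 li={j} lo=∅
  b3 li=∅ lo=∅
  b4 li=∅ lo=∅

live-out(b0) = ["j"]

Answer: ["j"]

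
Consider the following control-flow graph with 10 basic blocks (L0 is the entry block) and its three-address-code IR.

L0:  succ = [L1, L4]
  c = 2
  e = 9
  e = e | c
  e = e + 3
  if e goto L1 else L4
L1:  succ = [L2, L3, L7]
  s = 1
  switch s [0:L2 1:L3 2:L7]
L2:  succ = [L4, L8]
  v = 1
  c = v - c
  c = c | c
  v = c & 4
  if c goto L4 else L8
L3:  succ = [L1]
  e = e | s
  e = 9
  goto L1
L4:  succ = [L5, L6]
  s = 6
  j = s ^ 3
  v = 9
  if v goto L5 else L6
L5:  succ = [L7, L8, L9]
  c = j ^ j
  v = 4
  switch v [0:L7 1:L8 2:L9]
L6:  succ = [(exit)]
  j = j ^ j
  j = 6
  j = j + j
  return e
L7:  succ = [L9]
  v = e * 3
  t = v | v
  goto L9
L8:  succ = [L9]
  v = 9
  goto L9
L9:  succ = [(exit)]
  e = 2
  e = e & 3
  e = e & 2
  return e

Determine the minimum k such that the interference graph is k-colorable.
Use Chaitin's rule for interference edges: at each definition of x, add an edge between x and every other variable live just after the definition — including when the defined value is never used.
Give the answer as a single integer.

Answer: 3

Derivation:
Block summaries:
  L0 def {c,e} use ∅
  L1 def {s} use ∅
  L2 def {c,v} use {c}
  L3 def {e} use {e,s}
  L4 def {j,s,v} use ∅
  L5 def {c,v} use {j}
  L6 def {j} use {e,j}
  L7 def {t,v} use {e}
  L8 def {v} use ∅
  L9 def {e} use ∅

Live sets:
  L0 li=∅ lo={c,e}
  L1 li={c,e} lo={c,e,s}
  L2 li={c,e} lo={e}
  L3 li={c,e,s} lo={c,e}
  L4 li={e} lo={e,j}
  L5 li={e,j} lo={e}
  L6 li={e,j} lo=∅
  L7 li={e} lo=∅
  L8 li=∅ lo=∅
  L9 li=∅ lo=∅

Interference:
  c↔{e,s,v}
  e↔{c,j,s,v}
  j↔{e,v}
  s↔{c,e}
  t↔∅
  v↔{c,e,j}

Registers:
  clique {c,e,s} ⇒ need ≥ 3
  assign c→c1 e→c0 j→c1 s→c2 t→c0 v→c2 — no edge inside a register ⇒ χ ≤ 3
  χ = 3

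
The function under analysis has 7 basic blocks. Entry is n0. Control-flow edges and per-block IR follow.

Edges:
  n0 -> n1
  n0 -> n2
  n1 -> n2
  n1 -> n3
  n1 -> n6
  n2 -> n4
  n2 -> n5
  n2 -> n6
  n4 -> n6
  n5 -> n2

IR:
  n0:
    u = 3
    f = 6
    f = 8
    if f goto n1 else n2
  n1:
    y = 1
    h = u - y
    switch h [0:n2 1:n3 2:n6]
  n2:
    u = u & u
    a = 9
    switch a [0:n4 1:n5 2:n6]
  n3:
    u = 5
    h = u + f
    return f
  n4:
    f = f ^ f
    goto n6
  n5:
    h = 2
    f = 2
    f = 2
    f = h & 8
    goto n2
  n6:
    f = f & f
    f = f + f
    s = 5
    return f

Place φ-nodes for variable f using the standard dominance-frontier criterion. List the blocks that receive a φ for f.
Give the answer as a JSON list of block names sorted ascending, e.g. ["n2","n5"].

Answer: ["n2", "n6"]

Analysis:
idom tree: n1←n0 n2←n0 n3←n1 n4←n2 n5←n2 n6←n0
Dom∩ at merges:
  n2: preds {n0,n1,n5}: {n0} ∩ {n0,n1} ∩ {n0,n2,n5} = {n0}; idom=n0
  n6: preds {n1,n2,n4}: {n0,n1} ∩ {n0,n2} ∩ {n0,n2,n4} = {n0}; idom=n0

Frontier:
  join n2 pred n0: · stop@n0
  join n2 pred n1: n1 stop@n0
  join n2 pred n5: n5→n2 stop@n0
  join n6 pred n1: n1 stop@n0
  join n6 pred n2: n2 stop@n0
  join n6 pred n4: n4→n2 stop@n0
  n0 → ∅
  n1 → {n2,n6}
  n2 → {n2,n6}
  n3 → ∅
  n4 → {n6}
  n5 → {n2}
  n6 → ∅

φ for f: defs {n0,n4,n5,n6}
  DF⁺ = {n2,n6}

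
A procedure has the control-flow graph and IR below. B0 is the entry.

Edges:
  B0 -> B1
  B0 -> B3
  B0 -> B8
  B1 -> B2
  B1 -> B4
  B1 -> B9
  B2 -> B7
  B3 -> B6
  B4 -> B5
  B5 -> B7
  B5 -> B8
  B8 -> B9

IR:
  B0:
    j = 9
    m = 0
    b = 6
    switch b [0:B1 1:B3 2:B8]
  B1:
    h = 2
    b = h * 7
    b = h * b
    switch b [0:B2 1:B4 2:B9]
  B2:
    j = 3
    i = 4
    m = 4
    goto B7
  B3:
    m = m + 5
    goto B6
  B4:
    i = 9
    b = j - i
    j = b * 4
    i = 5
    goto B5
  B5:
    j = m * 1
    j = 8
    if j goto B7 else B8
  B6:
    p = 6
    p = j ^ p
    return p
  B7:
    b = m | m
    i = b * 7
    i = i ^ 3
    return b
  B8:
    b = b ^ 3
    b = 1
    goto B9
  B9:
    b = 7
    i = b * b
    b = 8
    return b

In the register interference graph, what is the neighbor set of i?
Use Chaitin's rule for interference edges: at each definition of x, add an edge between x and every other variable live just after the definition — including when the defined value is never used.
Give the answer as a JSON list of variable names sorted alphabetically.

Answer: ["b", "j", "m"]

Working:
Per-block:
  B0 def {b,j,m} use ∅
  B1 def {b,h} use ∅
  B2 def {i,j,m} use ∅
  B3 def {m} use {m}
  B4 def {b,i,j} use {j}
  B5 def {j} use {m}
  B6 def {p} use {j}
  B7 def {b,i} use {m}
  B8 def {b} use {b}
  B9 def {b,i} use ∅

Backward fixpoint:
  live B0: ∅→{b,j,m}
  live B1: {j,m}→{j,m}
  live B2: ∅→{m}
  live B3: {j,m}→{j}
  live B4: {j,m}→{b,m}
  live B5: {b,m}→{b,m}
  live B6: {j}→∅
  live B7: {m}→∅
  live B8: {b}→∅
  live B9: ∅→∅

Interfere edges:
  b↔{h,i,j,m}
  h↔{b,j,m}
  i↔{b,j,m}
  j↔{b,h,i,m,p}
  m↔{b,h,i,j}
  p↔{j}

N(i) = ["b", "j", "m"]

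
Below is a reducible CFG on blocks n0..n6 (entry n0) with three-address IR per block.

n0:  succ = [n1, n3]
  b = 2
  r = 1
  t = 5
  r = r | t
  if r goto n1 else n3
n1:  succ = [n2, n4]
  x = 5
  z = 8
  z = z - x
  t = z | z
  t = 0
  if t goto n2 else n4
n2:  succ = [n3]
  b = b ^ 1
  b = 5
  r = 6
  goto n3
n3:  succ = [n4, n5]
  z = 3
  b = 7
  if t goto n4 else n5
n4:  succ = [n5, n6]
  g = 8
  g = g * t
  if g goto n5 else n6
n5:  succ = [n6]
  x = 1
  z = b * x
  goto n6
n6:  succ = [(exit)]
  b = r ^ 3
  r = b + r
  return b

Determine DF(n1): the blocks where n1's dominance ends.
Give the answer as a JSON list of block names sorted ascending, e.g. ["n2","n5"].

Answer: ["n3", "n4"]

Analysis:
idom tree: n1←n0 n2←n1 n3←n0 n4←n0 n5←n0 n6←n0
Dom∩ at merges:
  n3: preds {n0,n2}: {n0} ∩ {n0,n1,n2} = {n0}; idom=n0
  n4: preds {n1,n3}: {n0,n1} ∩ {n0,n3} = {n0}; idom=n0
  n5: preds {n3,n4}: {n0,n3} ∩ {n0,n4} = {n0}; idom=n0
  n6: preds {n4,n5}: {n0,n4} ∩ {n0,n5} = {n0}; idom=n0

DF walk-up:
  join n3 pred n0: · stop@n0
  join n3 pred n2: n2→n1 stop@n0
  join n4 pred n1: n1 stop@n0
  join n4 pred n3: n3 stop@n0
  join n5 pred n3: n3 stop@n0
  join n5 pred n4: n4 stop@n0
  join n6 pred n4: n4 stop@n0
  join n6 pred n5: n5 stop@n0
  n0 → ∅
  n1 → {n3,n4}
  n2 → {n3}
  n3 → {n4,n5}
  n4 → {n5,n6}
  n5 → {n6}
  n6 → ∅

DF(n1) = ["n3", "n4"]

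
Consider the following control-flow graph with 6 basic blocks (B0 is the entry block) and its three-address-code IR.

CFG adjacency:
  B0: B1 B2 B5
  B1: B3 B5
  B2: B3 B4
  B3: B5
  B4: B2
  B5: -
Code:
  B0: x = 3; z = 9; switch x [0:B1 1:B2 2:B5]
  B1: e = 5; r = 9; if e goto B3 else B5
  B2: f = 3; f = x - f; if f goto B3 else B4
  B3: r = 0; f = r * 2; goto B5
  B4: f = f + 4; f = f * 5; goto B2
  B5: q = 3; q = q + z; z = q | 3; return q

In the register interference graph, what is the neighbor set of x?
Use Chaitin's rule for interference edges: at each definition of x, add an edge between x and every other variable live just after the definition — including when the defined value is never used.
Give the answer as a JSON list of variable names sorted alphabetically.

Block summaries:
  B0: def={x,z} ue=∅
  B1: def={e,r} ue=∅
  B2: def={f} ue={x}
  B3: def={f,r} ue=∅
  B4: def={f} ue={f}
  B5: def={q,z} ue={z}

Liveness:
  live B0: ∅→{x,z}
  live B1: {z}→{z}
  live B2: {x,z}→{f,x,z}
  live B3: {z}→{z}
  live B4: {f,x,z}→{x,z}
  live B5: {z}→∅

Interference:
  e — {r,z}
  f — {x,z}
  q — {z}
  r — {e,z}
  x — {f,z}
  z — {e,f,q,r,x}

N(x) = ["f", "z"]

Answer: ["f", "z"]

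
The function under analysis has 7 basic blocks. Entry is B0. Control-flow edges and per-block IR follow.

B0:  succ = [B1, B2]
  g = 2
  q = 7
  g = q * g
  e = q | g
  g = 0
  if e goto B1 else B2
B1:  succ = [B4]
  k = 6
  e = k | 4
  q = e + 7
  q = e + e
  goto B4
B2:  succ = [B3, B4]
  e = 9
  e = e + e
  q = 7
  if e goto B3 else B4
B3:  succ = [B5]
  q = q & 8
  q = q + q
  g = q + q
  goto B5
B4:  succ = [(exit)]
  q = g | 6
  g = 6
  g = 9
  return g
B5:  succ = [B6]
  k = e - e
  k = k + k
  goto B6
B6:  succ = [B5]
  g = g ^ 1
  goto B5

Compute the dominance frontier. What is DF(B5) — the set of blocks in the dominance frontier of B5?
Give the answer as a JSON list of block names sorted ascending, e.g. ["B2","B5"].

Answer: ["B5"]

Working:
idom tree: B1←B0 B2←B0 B3←B2 B4←B0 B5←B3 B6←B5
Join-block Dom:
  B4: preds {B1,B2}: {B0,B1} ∩ {B0,B2} = {B0}; idom=B0
  B5: preds {B3,B6}: {B0,B2,B3} ∩ {B0,B2,B3,B5,B6} = {B0,B2,B3}; idom=B3

Frontier:
  join B4 pred B1: B1 stop@B0
  join B4 pred B2: B2 stop@B0
  join B5 pred B3: · stop@B3
  join B5 pred B6: B6→B5 stop@B3
  B0: DF=∅
  B1: DF={B4}
  B2: DF={B4}
  B3: DF=∅
  B4: DF=∅
  B5: DF={B5}
  B6: DF={B5}

DF(B5) = ["B5"]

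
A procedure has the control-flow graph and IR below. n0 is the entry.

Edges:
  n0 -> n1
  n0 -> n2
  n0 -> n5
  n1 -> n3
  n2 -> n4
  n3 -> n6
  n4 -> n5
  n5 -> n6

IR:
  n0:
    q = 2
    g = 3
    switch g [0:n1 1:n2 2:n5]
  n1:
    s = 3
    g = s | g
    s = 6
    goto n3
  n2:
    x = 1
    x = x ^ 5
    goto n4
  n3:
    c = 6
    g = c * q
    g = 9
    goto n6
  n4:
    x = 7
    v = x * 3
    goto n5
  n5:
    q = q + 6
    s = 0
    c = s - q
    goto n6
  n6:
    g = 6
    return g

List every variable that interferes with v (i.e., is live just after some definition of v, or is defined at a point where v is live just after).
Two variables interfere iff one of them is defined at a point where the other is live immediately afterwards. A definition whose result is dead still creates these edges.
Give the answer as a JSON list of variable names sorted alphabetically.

Answer: ["q"]

Working:
def/use:
  n0: def={g,q} ue=∅
  n1: def={g,s} ue={g}
  n2: def={x} ue=∅
  n3: def={c,g} ue={q}
  n4: def={v,x} ue=∅
  n5: def={c,q,s} ue={q}
  n6: def={g} ue=∅

Live sets:
  n0: in=∅ out={g,q}
  n1: in={g,q} out={q}
  n2: in={q} out={q}
  n3: in={q} out=∅
  n4: in={q} out={q}
  n5: in={q} out=∅
  n6: in=∅ out=∅

Interfere edges:
  c — {q}
  g — {q,s}
  q — {c,g,s,v,x}
  s — {g,q}
  v — {q}
  x — {q}

N(v) = ["q"]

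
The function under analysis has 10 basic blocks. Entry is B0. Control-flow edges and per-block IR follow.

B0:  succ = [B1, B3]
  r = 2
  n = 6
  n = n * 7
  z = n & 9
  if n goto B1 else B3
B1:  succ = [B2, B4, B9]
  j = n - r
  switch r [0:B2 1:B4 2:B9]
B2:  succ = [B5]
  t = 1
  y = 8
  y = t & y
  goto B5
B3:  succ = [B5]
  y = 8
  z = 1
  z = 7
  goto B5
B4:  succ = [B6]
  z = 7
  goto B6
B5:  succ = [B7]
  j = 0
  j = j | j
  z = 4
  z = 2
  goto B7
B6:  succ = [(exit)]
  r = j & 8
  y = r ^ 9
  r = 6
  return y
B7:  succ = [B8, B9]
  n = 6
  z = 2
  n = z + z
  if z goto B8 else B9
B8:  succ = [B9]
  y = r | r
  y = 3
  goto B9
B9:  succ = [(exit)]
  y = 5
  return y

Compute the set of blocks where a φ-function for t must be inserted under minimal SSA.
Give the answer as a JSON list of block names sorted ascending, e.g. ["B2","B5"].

Answer: ["B5", "B9"]

Analysis:
idom tree: B1←B0 B2←B1 B3←B0 B4←B1 B5←B0 B6←B4 B7←B5 B8←B7 B9←B0
Dom∩ at merges:
  B5: preds {B2,B3}: {B0,B1,B2} ∩ {B0,B3} = {B0}; idom=B0
  B9: preds {B1,B7,B8}: {B0,B1} ∩ {B0,B5,B7} ∩ {B0,B5,B7,B8} = {B0}; idom=B0

DF walk-up:
  join B5 pred B2: B2→B1 stop@B0
  join B5 pred B3: B3 stop@B0
  join B9 pred B1: B1 stop@B0
  join B9 pred B7: B7→B5 stop@B0
  join B9 pred B8: B8→B7→B5 stop@B0
  B0 → ∅
  B1 → {B5,B9}
  B2 → {B5}
  B3 → {B5}
  B4 → ∅
  B5 → {B9}
  B6 → ∅
  B7 → {B9}
  B8 → {B9}
  B9 → ∅

φ for t: defs {B2}
  DF⁺ = {B5,B9}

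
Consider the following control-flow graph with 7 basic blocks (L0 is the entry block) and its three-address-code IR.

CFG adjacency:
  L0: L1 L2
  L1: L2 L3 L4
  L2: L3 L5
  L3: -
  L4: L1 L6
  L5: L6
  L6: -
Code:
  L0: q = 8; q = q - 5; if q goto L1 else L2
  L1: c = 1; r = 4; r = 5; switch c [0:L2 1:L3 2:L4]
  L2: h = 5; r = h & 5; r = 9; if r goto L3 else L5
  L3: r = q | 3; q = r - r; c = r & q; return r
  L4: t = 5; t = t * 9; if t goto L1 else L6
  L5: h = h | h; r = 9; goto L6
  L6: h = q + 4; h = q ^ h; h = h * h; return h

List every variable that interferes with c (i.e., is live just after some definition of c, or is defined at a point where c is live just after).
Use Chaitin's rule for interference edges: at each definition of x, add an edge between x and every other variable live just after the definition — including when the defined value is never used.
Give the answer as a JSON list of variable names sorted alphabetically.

Answer: ["q", "r"]

Analysis:
Per-block:
  L0: def={q} ue=∅
  L1: def={c,r} ue=∅
  L2: def={h,r} ue=∅
  L3: def={c,q,r} ue={q}
  L4: def={t} ue=∅
  L5: def={h,r} ue={h}
  L6: def={h} ue={q}

Liveness:
  L0 li=∅ lo={q}
  L1 li={q} lo={q}
  L2 li={q} lo={h,q}
  L3 li={q} lo=∅
  L4 li={q} lo={q}
  L5 li={h,q} lo={q}
  L6 li={q} lo=∅

Conflict graph:
  c↔{q,r}
  h↔{q,r}
  q↔{c,h,r,t}
  r↔{c,h,q}
  t↔{q}

N(c) = ["q", "r"]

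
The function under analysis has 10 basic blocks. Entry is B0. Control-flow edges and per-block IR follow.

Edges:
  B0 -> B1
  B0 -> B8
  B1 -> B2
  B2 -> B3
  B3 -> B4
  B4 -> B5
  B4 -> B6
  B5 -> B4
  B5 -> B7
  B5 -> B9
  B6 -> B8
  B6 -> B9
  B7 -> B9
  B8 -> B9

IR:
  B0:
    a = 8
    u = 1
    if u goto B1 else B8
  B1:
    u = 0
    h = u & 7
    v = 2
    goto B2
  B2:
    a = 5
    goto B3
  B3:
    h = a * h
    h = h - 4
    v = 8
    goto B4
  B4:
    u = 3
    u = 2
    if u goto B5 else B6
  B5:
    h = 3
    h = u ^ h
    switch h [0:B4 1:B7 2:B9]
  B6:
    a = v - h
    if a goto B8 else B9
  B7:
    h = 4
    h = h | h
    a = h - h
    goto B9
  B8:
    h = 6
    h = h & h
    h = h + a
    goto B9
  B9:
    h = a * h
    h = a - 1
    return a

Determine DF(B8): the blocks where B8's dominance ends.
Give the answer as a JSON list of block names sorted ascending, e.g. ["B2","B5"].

idom tree: B1←B0 B2←B1 B3←B2 B4←B3 B5←B4 B6←B4 B7←B5 B8←B0 B9←B0
Dom at joins:
  B4: preds {B3,B5}: {B0,B1,B2,B3} ∩ {B0,B1,B2,B3,B4,B5} = {B0,B1,B2,B3}; idom=B3
  B8: preds {B0,B6}: {B0} ∩ {B0,B1,B2,B3,B4,B6} = {B0}; idom=B0
  B9: preds {B5,B6,B7,B8}: {B0,B1,B2,B3,B4,B5} ∩ {B0,B1,B2,B3,B4,B6} ∩ {B0,B1,B2,B3,B4,B5,B7} ∩ {B0,B8} = {B0}; idom=B0

DF walk-up:
  B4←B3: walk · to B3
  B4←B5: walk B5→B4 to B3
  B8←B0: walk · to B0
  B8←B6: walk B6→B4→B3→B2→B1 to B0
  B9←B5: walk B5→B4→B3→B2→B1 to B0
  B9←B6: walk B6→B4→B3→B2→B1 to B0
  B9←B7: walk B7→B5→B4→B3→B2→B1 to B0
  B9←B8: walk B8 to B0
  B0: DF=∅
  B1: DF={B8,B9}
  B2: DF={B8,B9}
  B3: DF={B8,B9}
  B4: DF={B4,B8,B9}
  B5: DF={B4,B9}
  B6: DF={B8,B9}
  B7: DF={B9}
  B8: DF={B9}
  B9: DF=∅

DF(B8) = ["B9"]

Answer: ["B9"]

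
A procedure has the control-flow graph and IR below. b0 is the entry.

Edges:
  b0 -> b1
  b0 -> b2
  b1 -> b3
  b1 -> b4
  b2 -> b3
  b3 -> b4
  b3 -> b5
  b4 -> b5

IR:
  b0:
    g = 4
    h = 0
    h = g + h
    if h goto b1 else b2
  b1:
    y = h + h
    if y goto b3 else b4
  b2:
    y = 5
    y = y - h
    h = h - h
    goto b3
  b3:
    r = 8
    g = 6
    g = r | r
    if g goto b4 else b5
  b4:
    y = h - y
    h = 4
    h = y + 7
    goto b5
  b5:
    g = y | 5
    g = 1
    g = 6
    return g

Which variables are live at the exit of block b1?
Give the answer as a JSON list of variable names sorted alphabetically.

def/use:
  b0: def={g,h} ue=∅
  b1: def={y} ue={h}
  b2: def={h,y} ue={h}
  b3: def={g,r} ue=∅
  b4: def={h,y} ue={h,y}
  b5: def={g} ue={y}

Liveness:
  b0: in=∅ out={h}
  b1: in={h} out={h,y}
  b2: in={h} out={h,y}
  b3: in={h,y} out={h,y}
  b4: in={h,y} out={y}
  b5: in={y} out=∅

live-out(b1) = ["h", "y"]

Answer: ["h", "y"]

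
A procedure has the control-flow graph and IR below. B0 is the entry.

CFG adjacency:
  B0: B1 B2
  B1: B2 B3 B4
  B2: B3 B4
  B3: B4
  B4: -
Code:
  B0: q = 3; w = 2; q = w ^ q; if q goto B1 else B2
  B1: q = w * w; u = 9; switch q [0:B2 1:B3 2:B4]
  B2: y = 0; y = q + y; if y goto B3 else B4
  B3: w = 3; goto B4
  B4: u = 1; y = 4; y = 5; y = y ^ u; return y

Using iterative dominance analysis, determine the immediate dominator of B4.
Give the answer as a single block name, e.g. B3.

Answer: B0

Analysis:
idom tree: B1←B0 B2←B0 B3←B0 B4←B0
Dom∩ at merges:
  B2: preds {B0,B1}: {B0} ∩ {B0,B1} = {B0}; idom=B0
  B3: preds {B1,B2}: {B0,B1} ∩ {B0,B2} = {B0}; idom=B0
  B4: preds {B1,B2,B3}: {B0,B1} ∩ {B0,B2} ∩ {B0,B3} = {B0}; idom=B0

idom(B4) = B0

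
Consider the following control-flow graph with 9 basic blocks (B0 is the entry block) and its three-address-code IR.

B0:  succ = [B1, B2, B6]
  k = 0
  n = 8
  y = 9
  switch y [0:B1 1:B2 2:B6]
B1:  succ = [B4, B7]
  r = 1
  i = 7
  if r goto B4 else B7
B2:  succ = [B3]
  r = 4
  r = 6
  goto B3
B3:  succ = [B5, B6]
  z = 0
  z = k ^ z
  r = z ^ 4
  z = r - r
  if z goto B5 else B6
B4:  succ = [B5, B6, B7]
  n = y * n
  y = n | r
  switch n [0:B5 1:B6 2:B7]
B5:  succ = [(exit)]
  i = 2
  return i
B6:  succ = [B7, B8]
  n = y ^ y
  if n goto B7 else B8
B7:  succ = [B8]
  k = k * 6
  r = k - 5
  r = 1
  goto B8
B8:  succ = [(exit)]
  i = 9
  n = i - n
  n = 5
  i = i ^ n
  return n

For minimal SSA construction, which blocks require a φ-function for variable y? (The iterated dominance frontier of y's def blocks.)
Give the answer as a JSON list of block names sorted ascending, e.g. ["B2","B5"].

idom tree: B1←B0 B2←B0 B3←B2 B4←B1 B5←B0 B6←B0 B7←B0 B8←B0
Dom∩ at merges:
  B5: preds {B3,B4}: {B0,B2,B3} ∩ {B0,B1,B4} = {B0}; idom=B0
  B6: preds {B0,B3,B4}: {B0} ∩ {B0,B2,B3} ∩ {B0,B1,B4} = {B0}; idom=B0
  B7: preds {B1,B4,B6}: {B0,B1} ∩ {B0,B1,B4} ∩ {B0,B6} = {B0}; idom=B0
  B8: preds {B6,B7}: {B0,B6} ∩ {B0,B7} = {B0}; idom=B0

Frontier:
  join B5 pred B3: B3→B2 stop@B0
  join B5 pred B4: B4→B1 stop@B0
  join B6 pred B0: · stop@B0
  join B6 pred B3: B3→B2 stop@B0
  join B6 pred B4: B4→B1 stop@B0
  join B7 pred B1: B1 stop@B0
  join B7 pred B4: B4→B1 stop@B0
  join B7 pred B6: B6 stop@B0
  join B8 pred B6: B6 stop@B0
  join B8 pred B7: B7 stop@B0
  B0: DF=∅
  B1: DF={B5,B6,B7}
  B2: DF={B5,B6}
  B3: DF={B5,B6}
  B4: DF={B5,B6,B7}
  B5: DF=∅
  B6: DF={B7,B8}
  B7: DF={B8}
  B8: DF=∅

φ for y: defs {B0,B4}
  DF⁺ = {B5,B6,B7,B8}

Answer: ["B5", "B6", "B7", "B8"]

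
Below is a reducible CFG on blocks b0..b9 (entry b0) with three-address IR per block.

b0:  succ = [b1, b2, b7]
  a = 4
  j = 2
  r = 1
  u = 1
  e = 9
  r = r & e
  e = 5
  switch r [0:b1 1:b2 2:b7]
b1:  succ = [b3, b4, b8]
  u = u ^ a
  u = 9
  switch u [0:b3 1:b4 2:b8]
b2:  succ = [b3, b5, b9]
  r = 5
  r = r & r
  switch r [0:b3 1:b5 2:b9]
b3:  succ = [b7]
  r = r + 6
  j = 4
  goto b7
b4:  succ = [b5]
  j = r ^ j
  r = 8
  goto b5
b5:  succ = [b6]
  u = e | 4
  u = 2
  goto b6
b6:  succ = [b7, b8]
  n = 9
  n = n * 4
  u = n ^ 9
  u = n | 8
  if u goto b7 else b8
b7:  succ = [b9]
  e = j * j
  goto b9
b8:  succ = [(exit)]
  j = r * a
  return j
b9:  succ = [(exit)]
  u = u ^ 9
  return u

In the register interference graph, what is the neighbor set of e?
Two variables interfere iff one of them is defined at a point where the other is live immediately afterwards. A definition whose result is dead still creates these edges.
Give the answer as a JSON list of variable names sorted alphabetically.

Block summaries:
  b0: def={a,e,j,r,u} ue=∅
  b1: def={u} ue={a,u}
  b2: def={r} ue=∅
  b3: def={j,r} ue={r}
  b4: def={j,r} ue={j,r}
  b5: def={u} ue={e}
  b6: def={n,u} ue=∅
  b7: def={e} ue={j}
  b8: def={j} ue={a,r}
  b9: def={u} ue={u}

Backward fixpoint:
  b0 li=∅ lo={a,e,j,r,u}
  b1 li={a,e,j,r,u} lo={a,e,j,r,u}
  b2 li={a,e,j,u} lo={a,e,j,r,u}
  b3 li={r,u} lo={j,u}
  b4 li={a,e,j,r} lo={a,e,j,r}
  b5 li={a,e,j,r} lo={a,j,r}
  b6 li={a,j,r} lo={a,j,r,u}
  b7 li={j,u} lo={u}
  b8 li={a,r} lo=∅
  b9 li={u} lo=∅

Conflict graph:
  a↔{e,j,n,r,u}
  e↔{a,j,r,u}
  j↔{a,e,n,r,u}
  n↔{a,j,r,u}
  r↔{a,e,j,n,u}
  u↔{a,e,j,n,r}

N(e) = ["a", "j", "r", "u"]

Answer: ["a", "j", "r", "u"]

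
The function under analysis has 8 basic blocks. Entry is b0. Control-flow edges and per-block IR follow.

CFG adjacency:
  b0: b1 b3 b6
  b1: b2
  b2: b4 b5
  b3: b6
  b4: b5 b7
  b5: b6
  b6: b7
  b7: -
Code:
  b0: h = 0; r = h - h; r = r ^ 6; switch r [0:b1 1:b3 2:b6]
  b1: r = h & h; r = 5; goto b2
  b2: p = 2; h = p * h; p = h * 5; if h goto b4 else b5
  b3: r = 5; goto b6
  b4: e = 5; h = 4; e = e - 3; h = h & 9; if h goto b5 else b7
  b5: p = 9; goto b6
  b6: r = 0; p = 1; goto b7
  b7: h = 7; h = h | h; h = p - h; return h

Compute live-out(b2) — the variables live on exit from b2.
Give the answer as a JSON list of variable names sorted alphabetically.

Answer: ["p"]

Working:
Per-block:
  b0 def {h,r} use ∅
  b1 def {r} use {h}
  b2 def {h,p} use {h}
  b3 def {r} use ∅
  b4 def {e,h} use ∅
  b5 def {p} use ∅
  b6 def {p,r} use ∅
  b7 def {h} use {p}

Backward fixpoint:
  live b0: ∅→{h}
  live b1: {h}→{h}
  live b2: {h}→{p}
  live b3: ∅→∅
  live b4: {p}→{p}
  live b5: ∅→∅
  live b6: ∅→{p}
  live b7: {p}→∅

live-out(b2) = ["p"]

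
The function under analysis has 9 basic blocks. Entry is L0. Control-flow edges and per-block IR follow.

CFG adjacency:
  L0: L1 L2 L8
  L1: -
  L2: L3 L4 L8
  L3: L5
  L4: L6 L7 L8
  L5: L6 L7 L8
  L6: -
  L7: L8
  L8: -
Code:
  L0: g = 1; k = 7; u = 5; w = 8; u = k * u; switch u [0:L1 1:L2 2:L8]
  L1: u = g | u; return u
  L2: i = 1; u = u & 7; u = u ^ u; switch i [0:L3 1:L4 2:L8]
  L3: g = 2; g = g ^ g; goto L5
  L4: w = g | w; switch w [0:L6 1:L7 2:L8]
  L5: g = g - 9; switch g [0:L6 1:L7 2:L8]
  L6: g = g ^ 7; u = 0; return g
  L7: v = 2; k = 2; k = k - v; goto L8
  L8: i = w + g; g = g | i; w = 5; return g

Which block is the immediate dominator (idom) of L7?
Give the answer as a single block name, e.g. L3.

Answer: L2

Derivation:
idom tree: L1←L0 L2←L0 L3←L2 L4←L2 L5←L3 L6←L2 L7←L2 L8←L0
Dom at joins:
  L6: preds {L4,L5}: {L0,L2,L4} ∩ {L0,L2,L3,L5} = {L0,L2}; idom=L2
  L7: preds {L4,L5}: {L0,L2,L4} ∩ {L0,L2,L3,L5} = {L0,L2}; idom=L2
  L8: preds {L0,L2,L4,L5,L7}: {L0} ∩ {L0,L2} ∩ {L0,L2,L4} ∩ {L0,L2,L3,L5} ∩ {L0,L2,L7} = {L0}; idom=L0

idom(L7) = L2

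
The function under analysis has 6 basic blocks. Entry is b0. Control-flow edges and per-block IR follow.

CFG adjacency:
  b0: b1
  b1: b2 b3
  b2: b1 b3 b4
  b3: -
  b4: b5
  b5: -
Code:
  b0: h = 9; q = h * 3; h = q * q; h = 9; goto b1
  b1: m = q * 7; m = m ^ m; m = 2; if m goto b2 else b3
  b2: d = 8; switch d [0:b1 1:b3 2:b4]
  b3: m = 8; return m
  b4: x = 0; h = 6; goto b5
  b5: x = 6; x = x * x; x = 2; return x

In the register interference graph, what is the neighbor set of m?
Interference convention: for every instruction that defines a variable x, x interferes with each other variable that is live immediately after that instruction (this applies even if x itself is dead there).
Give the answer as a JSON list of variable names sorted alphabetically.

Answer: ["q"]

Analysis:
Per-block:
  b0: {h,q} / ∅
  b1: {m} / {q}
  b2: {d} / ∅
  b3: {m} / ∅
  b4: {h,x} / ∅
  b5: {x} / ∅

Backward fixpoint:
  b0: in=∅ out={q}
  b1: in={q} out={q}
  b2: in={q} out={q}
  b3: in=∅ out=∅
  b4: in=∅ out=∅
  b5: in=∅ out=∅

Interference:
  d: {q}
  h: {q}
  m: {q}
  q: {d,h,m}
  x: ∅

N(m) = ["q"]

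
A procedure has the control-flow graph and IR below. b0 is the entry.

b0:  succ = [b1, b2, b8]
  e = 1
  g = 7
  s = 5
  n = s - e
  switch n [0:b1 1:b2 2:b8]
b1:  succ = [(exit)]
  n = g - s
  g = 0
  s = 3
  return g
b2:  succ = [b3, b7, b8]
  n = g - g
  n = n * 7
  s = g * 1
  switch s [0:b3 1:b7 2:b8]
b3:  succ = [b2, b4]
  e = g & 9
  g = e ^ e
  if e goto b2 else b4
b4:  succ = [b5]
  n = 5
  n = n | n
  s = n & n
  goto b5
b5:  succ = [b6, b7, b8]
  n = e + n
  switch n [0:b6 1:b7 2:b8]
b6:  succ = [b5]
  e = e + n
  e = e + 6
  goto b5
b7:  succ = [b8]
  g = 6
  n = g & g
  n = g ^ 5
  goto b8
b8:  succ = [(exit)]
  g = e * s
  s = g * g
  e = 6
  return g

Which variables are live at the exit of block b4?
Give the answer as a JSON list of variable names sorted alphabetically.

Per-block:
  b0 def {e,g,n,s} use ∅
  b1 def {g,n,s} use {g,s}
  b2 def {n,s} use {g}
  b3 def {e,g} use {g}
  b4 def {n,s} use ∅
  b5 def {n} use {e,n}
  b6 def {e} use {e,n}
  b7 def {g,n} use ∅
  b8 def {e,g,s} use {e,s}

Live sets:
  b0 li=∅ lo={e,g,s}
  b1 li={g,s} lo=∅
  b2 li={e,g} lo={e,g,s}
  b3 li={g} lo={e,g}
  b4 li={e} lo={e,n,s}
  b5 li={e,n,s} lo={e,n,s}
  b6 li={e,n,s} lo={e,n,s}
  b7 li={e,s} lo={e,s}
  b8 li={e,s} lo=∅

live-out(b4) = ["e", "n", "s"]

Answer: ["e", "n", "s"]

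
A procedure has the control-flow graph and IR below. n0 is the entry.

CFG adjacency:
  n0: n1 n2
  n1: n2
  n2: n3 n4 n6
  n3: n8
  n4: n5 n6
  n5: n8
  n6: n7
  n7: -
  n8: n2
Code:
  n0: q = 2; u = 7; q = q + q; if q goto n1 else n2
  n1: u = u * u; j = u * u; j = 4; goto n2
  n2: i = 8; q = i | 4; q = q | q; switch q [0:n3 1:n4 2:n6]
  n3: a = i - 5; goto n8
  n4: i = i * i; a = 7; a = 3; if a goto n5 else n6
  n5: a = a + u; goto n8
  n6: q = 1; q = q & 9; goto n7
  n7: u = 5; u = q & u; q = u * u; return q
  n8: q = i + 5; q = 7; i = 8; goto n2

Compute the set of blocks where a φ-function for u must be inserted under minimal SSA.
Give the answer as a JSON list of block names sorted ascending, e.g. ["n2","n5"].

idom tree: n1←n0 n2←n0 n3←n2 n4←n2 n5←n4 n6←n2 n7←n6 n8←n2
Join-block Dom:
  n2: preds {n0,n1,n8}: {n0} ∩ {n0,n1} ∩ {n0,n2,n8} = {n0}; idom=n0
  n6: preds {n2,n4}: {n0,n2} ∩ {n0,n2,n4} = {n0,n2}; idom=n2
  n8: preds {n3,n5}: {n0,n2,n3} ∩ {n0,n2,n4,n5} = {n0,n2}; idom=n2

DF walk-up:
  n2←n0: walk · to n0
  n2←n1: walk n1 to n0
  n2←n8: walk n8→n2 to n0
  n6←n2: walk · to n2
  n6←n4: walk n4 to n2
  n8←n3: walk n3 to n2
  n8←n5: walk n5→n4 to n2
  n0 → ∅
  n1 → {n2}
  n2 → {n2}
  n3 → {n8}
  n4 → {n6,n8}
  n5 → {n8}
  n6 → ∅
  n7 → ∅
  n8 → {n2}

φ for u: defs {n0,n1,n7}
  DF⁺ = {n2}

Answer: ["n2"]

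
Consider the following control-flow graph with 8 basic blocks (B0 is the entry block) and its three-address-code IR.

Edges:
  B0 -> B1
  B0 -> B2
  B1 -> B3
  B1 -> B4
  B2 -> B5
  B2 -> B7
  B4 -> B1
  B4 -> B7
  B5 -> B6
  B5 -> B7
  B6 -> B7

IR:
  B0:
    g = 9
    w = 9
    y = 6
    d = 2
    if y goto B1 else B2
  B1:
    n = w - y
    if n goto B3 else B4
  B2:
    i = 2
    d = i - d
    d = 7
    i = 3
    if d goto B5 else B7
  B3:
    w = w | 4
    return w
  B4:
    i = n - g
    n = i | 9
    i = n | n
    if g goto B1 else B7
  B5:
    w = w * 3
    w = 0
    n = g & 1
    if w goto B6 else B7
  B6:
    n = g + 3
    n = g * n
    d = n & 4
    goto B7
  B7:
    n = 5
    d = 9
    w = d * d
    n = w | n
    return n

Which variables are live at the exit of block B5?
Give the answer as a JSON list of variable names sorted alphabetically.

Answer: ["g"]

Analysis:
Block summaries:
  B0 def {d,g,w,y} use ∅
  B1 def {n} use {w,y}
  B2 def {d,i} use {d}
  B3 def {w} use {w}
  B4 def {i,n} use {g,n}
  B5 def {n,w} use {g,w}
  B6 def {d,n} use {g}
  B7 def {d,n,w} use ∅

Backward fixpoint:
  live B0: ∅→{d,g,w,y}
  live B1: {g,w,y}→{g,n,w,y}
  live B2: {d,g,w}→{g,w}
  live B3: {w}→∅
  live B4: {g,n,w,y}→{g,w,y}
  live B5: {g,w}→{g}
  live B6: {g}→∅
  live B7: ∅→∅

live-out(B5) = ["g"]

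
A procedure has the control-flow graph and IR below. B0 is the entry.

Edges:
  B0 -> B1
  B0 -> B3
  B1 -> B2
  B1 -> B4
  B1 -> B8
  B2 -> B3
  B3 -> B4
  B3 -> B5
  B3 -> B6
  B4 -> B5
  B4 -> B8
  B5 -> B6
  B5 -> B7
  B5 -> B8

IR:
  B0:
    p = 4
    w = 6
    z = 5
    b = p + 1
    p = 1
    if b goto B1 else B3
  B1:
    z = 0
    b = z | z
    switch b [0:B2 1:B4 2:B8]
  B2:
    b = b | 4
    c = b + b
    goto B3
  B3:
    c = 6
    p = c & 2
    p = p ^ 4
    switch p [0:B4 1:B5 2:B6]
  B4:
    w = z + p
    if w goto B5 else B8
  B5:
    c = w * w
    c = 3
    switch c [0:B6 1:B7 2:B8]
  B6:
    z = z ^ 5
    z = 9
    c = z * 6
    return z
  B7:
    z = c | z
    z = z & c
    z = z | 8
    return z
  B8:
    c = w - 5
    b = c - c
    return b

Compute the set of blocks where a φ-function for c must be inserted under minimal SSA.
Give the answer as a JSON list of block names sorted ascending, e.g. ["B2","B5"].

idom tree: B1←B0 B2←B1 B3←B0 B4←B0 B5←B0 B6←B0 B7←B5 B8←B0
Dom at joins:
  B3: preds {B0,B2}: {B0} ∩ {B0,B1,B2} = {B0}; idom=B0
  B4: preds {B1,B3}: {B0,B1} ∩ {B0,B3} = {B0}; idom=B0
  B5: preds {B3,B4}: {B0,B3} ∩ {B0,B4} = {B0}; idom=B0
  B6: preds {B3,B5}: {B0,B3} ∩ {B0,B5} = {B0}; idom=B0
  B8: preds {B1,B4,B5}: {B0,B1} ∩ {B0,B4} ∩ {B0,B5} = {B0}; idom=B0

Frontier:
  B3←B0: walk · to B0
  B3←B2: walk B2→B1 to B0
  B4←B1: walk B1 to B0
  B4←B3: walk B3 to B0
  B5←B3: walk B3 to B0
  B5←B4: walk B4 to B0
  B6←B3: walk B3 to B0
  B6←B5: walk B5 to B0
  B8←B1: walk B1 to B0
  B8←B4: walk B4 to B0
  B8←B5: walk B5 to B0
  DF(B0)=∅
  DF(B1)={B3,B4,B8}
  DF(B2)={B3}
  DF(B3)={B4,B5,B6}
  DF(B4)={B5,B8}
  DF(B5)={B6,B8}
  DF(B6)=∅
  DF(B7)=∅
  DF(B8)=∅

φ for c: defs {B2,B3,B5,B6,B8}
  DF⁺ = {B3,B4,B5,B6,B8}

Answer: ["B3", "B4", "B5", "B6", "B8"]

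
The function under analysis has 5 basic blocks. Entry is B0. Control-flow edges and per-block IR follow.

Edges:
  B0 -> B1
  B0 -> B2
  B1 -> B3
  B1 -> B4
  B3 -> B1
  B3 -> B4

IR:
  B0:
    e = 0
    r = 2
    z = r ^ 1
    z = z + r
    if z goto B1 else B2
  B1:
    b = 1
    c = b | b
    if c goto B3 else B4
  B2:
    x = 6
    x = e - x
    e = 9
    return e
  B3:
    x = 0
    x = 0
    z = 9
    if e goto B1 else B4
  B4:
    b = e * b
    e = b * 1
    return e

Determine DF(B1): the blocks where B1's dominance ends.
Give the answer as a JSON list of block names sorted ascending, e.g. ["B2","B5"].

Answer: ["B1"]

Analysis:
idom tree: B1←B0 B2←B0 B3←B1 B4←B1
Join-block Dom:
  B1: preds {B0,B3}: {B0} ∩ {B0,B1,B3} = {B0}; idom=B0
  B4: preds {B1,B3}: {B0,B1} ∩ {B0,B1,B3} = {B0,B1}; idom=B1

DF derivation:
  join B1 pred B0: · stop@B0
  join B1 pred B3: B3→B1 stop@B0
  join B4 pred B1: · stop@B1
  join B4 pred B3: B3 stop@B1
  B0 → ∅
  B1 → {B1}
  B2 → ∅
  B3 → {B1,B4}
  B4 → ∅

DF(B1) = ["B1"]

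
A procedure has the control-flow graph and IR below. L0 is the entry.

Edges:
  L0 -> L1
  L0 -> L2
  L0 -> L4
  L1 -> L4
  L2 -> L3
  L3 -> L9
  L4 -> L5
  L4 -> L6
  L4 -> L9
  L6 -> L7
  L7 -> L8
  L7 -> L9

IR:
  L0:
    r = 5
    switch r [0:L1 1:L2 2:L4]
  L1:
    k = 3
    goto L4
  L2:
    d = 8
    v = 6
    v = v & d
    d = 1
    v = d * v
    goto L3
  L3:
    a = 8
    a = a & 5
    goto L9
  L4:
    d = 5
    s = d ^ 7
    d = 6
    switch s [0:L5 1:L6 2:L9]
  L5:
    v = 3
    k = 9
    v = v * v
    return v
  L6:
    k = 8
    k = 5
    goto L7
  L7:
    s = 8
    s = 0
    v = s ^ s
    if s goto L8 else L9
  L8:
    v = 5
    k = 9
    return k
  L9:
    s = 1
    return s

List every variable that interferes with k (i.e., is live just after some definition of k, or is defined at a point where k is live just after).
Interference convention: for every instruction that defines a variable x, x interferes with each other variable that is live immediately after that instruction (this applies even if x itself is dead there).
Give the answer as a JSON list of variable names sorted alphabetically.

Answer: ["v"]

Analysis:
Block summaries:
  L0: {r} / ∅
  L1: {k} / ∅
  L2: {d,v} / ∅
  L3: {a} / ∅
  L4: {d,s} / ∅
  L5: {k,v} / ∅
  L6: {k} / ∅
  L7: {s,v} / ∅
  L8: {k,v} / ∅
  L9: {s} / ∅

Backward fixpoint:
  L0: in=∅ out=∅
  L1: in=∅ out=∅
  L2: in=∅ out=∅
  L3: in=∅ out=∅
  L4: in=∅ out=∅
  L5: in=∅ out=∅
  L6: in=∅ out=∅
  L7: in=∅ out=∅
  L8: in=∅ out=∅
  L9: in=∅ out=∅

Interfere edges:
  a: ∅
  d: {s,v}
  k: {v}
  r: ∅
  s: {d,v}
  v: {d,k,s}

N(k) = ["v"]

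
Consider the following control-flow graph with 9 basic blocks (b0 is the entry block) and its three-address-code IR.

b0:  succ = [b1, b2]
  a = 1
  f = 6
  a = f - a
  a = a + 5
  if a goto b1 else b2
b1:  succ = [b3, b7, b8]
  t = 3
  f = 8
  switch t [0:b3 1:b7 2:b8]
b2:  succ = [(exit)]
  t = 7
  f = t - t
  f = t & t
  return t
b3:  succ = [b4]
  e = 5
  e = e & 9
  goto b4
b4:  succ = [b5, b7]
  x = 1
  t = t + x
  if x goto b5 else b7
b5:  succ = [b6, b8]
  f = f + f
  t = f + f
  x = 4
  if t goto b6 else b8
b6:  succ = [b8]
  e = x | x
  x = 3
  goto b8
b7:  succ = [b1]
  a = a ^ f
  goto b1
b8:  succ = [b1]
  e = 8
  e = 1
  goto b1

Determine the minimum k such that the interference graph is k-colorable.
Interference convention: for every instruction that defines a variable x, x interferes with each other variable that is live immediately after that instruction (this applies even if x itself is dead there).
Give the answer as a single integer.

Block summaries:
  b0: def={a,f} ue=∅
  b1: def={f,t} ue=∅
  b2: def={f,t} ue=∅
  b3: def={e} ue=∅
  b4: def={t,x} ue={t}
  b5: def={f,t,x} ue={f}
  b6: def={e,x} ue={x}
  b7: def={a} ue={a,f}
  b8: def={e} ue=∅

Backward fixpoint:
  b0 li=∅ lo={a}
  b1 li={a} lo={a,f,t}
  b2 li=∅ lo=∅
  b3 li={a,f,t} lo={a,f,t}
  b4 li={a,f,t} lo={a,f}
  b5 li={a,f} lo={a,x}
  b6 li={a,x} lo={a}
  b7 li={a,f} lo={a}
  b8 li={a} lo={a}

Interfere edges:
  a: {e,f,t,x}
  e: {a,f,t}
  f: {a,e,t,x}
  t: {a,e,f,x}
  x: {a,f,t}

Registers:
  lower bound: {a,e,f,t} mutually conflict ⇒ χ ≥ 4
  assign a→r0 e→r3 f→r1 t→r2 x→r3 — no edge inside a register ⇒ χ ≤ 4
  χ = 4

Answer: 4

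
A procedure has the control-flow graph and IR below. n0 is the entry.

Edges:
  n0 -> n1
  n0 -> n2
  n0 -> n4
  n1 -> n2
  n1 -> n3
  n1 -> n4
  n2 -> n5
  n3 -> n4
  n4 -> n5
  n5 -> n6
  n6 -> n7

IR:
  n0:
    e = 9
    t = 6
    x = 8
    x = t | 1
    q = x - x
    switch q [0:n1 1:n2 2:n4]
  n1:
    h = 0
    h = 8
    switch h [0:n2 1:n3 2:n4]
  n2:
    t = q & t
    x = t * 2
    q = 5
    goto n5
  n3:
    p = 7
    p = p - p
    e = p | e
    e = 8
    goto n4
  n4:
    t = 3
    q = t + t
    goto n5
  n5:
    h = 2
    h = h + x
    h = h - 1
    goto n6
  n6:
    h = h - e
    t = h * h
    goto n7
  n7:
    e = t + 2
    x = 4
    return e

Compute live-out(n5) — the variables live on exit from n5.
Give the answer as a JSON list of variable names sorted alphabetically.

Answer: ["e", "h"]

Analysis:
Block summaries:
  n0 def {e,q,t,x} use ∅
  n1 def {h} use ∅
  n2 def {q,t,x} use {q,t}
  n3 def {e,p} use {e}
  n4 def {q,t} use ∅
  n5 def {h} use {x}
  n6 def {h,t} use {e,h}
  n7 def {e,x} use {t}

Live sets:
  n0 li=∅ lo={e,q,t,x}
  n1 li={e,q,t,x} lo={e,q,t,x}
  n2 li={e,q,t} lo={e,x}
  n3 li={e,x} lo={e,x}
  n4 li={e,x} lo={e,x}
  n5 li={e,x} lo={e,h}
  n6 li={e,h} lo={t}
  n7 li={t} lo=∅

live-out(n5) = ["e", "h"]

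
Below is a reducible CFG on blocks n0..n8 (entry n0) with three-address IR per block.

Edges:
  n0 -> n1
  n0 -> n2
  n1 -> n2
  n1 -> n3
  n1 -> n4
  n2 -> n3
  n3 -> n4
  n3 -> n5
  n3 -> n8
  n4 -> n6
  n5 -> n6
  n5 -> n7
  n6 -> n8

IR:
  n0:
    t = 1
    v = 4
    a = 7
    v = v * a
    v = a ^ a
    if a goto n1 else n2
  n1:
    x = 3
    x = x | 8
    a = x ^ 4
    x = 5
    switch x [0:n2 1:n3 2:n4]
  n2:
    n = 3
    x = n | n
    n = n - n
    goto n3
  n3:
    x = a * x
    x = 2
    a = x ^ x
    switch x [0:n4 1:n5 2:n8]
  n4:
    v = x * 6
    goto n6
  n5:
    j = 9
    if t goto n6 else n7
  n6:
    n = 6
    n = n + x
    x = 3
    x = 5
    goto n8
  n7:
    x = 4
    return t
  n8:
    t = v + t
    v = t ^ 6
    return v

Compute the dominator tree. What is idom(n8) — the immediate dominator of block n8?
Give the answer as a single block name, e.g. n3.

idom tree: n1←n0 n2←n0 n3←n0 n4←n0 n5←n3 n6←n0 n7←n5 n8←n0
Dom∩ at merges:
  n2: preds {n0,n1}: {n0} ∩ {n0,n1} = {n0}; idom=n0
  n3: preds {n1,n2}: {n0,n1} ∩ {n0,n2} = {n0}; idom=n0
  n4: preds {n1,n3}: {n0,n1} ∩ {n0,n3} = {n0}; idom=n0
  n6: preds {n4,n5}: {n0,n4} ∩ {n0,n3,n5} = {n0}; idom=n0
  n8: preds {n3,n6}: {n0,n3} ∩ {n0,n6} = {n0}; idom=n0

idom(n8) = n0

Answer: n0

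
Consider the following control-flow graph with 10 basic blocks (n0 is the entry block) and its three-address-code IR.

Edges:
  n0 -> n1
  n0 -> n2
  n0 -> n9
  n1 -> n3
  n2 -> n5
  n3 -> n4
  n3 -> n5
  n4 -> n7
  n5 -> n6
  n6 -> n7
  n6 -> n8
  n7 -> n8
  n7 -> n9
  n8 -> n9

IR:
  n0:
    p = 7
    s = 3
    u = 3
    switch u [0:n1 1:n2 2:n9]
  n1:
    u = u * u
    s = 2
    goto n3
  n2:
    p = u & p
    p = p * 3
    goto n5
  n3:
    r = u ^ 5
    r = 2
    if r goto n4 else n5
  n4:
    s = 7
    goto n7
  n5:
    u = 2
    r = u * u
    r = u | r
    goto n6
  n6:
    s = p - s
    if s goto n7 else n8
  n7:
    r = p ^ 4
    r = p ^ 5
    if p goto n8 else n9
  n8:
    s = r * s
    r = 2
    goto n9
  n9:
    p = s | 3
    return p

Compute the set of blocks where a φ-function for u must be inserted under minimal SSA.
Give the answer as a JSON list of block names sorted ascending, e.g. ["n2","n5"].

Answer: ["n5", "n7", "n8", "n9"]

Derivation:
idom tree: n1←n0 n2←n0 n3←n1 n4←n3 n5←n0 n6←n5 n7←n0 n8←n0 n9←n0
Dom at joins:
  n5: preds {n2,n3}: {n0,n2} ∩ {n0,n1,n3} = {n0}; idom=n0
  n7: preds {n4,n6}: {n0,n1,n3,n4} ∩ {n0,n5,n6} = {n0}; idom=n0
  n8: preds {n6,n7}: {n0,n5,n6} ∩ {n0,n7} = {n0}; idom=n0
  n9: preds {n0,n7,n8}: {n0} ∩ {n0,n7} ∩ {n0,n8} = {n0}; idom=n0

Frontier:
  n5←n2: walk n2 to n0
  n5←n3: walk n3→n1 to n0
  n7←n4: walk n4→n3→n1 to n0
  n7←n6: walk n6→n5 to n0
  n8←n6: walk n6→n5 to n0
  n8←n7: walk n7 to n0
  n9←n0: walk · to n0
  n9←n7: walk n7 to n0
  n9←n8: walk n8 to n0
  n0 → ∅
  n1 → {n5,n7}
  n2 → {n5}
  n3 → {n5,n7}
  n4 → {n7}
  n5 → {n7,n8}
  n6 → {n7,n8}
  n7 → {n8,n9}
  n8 → {n9}
  n9 → ∅

φ for u: defs {n0,n1,n5}
  DF⁺ = {n5,n7,n8,n9}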